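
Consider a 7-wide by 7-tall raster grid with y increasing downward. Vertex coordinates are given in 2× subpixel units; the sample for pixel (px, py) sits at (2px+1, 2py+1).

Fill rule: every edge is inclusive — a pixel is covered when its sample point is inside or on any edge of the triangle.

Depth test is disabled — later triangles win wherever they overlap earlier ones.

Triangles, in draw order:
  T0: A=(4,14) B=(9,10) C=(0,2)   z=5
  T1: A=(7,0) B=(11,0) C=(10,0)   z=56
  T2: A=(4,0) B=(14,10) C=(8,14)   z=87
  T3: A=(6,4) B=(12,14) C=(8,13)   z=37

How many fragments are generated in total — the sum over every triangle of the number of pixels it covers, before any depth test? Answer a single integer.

T0:
  2·area = 76  (B↔C swapped to make it positive)
  edge (4, 14)→(0, 2): d=(-4,-12) inclusive
  edge (0, 2)→(9, 10): d=(9,8) inclusive
  edge (9, 10)→(4, 14): d=(-5,4) inclusive
    (0,1)@(1, 3): e=[8,1,67] → #
    (1,1)@(3, 3): e=[32,-15,59] → ·
    (0,2)@(1, 5): e=[0,19,57] → #  [on edge]
    (1,2)@(3, 5): e=[24,3,49] → #
    (2,2)@(5, 5): e=[48,-13,41] → ·
    (0,3)@(1, 7): e=[-8,37,47] → ·
    (1,3)@(3, 7): e=[16,21,39] → #
    (2,3)@(5, 7): e=[40,5,31] → #
    (3,3)@(7, 7): e=[64,-11,23] → ·
    (1,4)@(3, 9): e=[8,39,29] → #
    (3,4)@(7, 9): e=[56,7,13] → #
    (4,4)@(9, 9): e=[80,-9,5] → ·
    (1,5)@(3, 11): e=[0,57,19] → #  [on edge]
  covered (12 px):
    · · · · · · ·
    # · · · · · ·
    # # · · · · ·
    · # # · · · ·
    · # # # · · ·
    · # # # · · ·
    · · # · · · ·
T1:
  degenerate (2·area = 0) — covers nothing
T2:
  2·area = 100
  edge (4, 0)→(14, 10): d=(10,10) inclusive
  edge (14, 10)→(8, 14): d=(-6,4) inclusive
  edge (8, 14)→(4, 0): d=(-4,-14) inclusive
    (2,0)@(5, 1): e=[0,90,10] → #  [on edge]
    (3,0)@(7, 1): e=[-20,82,38] → ·
    (2,1)@(5, 3): e=[20,78,2] → #
    (3,1)@(7, 3): e=[0,70,30] → #  [on edge]
    (4,1)@(9, 3): e=[-20,62,58] → ·
    (2,2)@(5, 5): e=[40,66,-6] → ·
    (3,2)@(7, 5): e=[20,58,22] → #
    (4,2)@(9, 5): e=[0,50,50] → #  [on edge]
    (5,2)@(11, 5): e=[-20,42,78] → ·
    (3,3)@(7, 7): e=[40,46,14] → #
    (5,3)@(11, 7): e=[0,30,70] → #  [on edge]
    (6,3)@(13, 7): e=[-20,22,98] → ·
    (6,4)@(13, 9): e=[0,10,90] → #  [on edge]
  covered (15 px):
    · · # · · · ·
    · · # # · · ·
    · · · # # · ·
    · · · # # # ·
    · · · # # # #
    · · · · # # ·
    · · · · # · ·
T3:
  2·area = 34
  edge (6, 4)→(12, 14): d=(6,10) inclusive
  edge (12, 14)→(8, 13): d=(-4,-1) inclusive
  edge (8, 13)→(6, 4): d=(-2,-9) inclusive
    (3,3)@(7, 7): e=[8,23,3] → #
    (4,3)@(9, 7): e=[-12,25,21] → ·
    (3,4)@(7, 9): e=[20,15,-1] → ·
    (4,4)@(9, 9): e=[0,17,17] → #  [on edge]
    (5,4)@(11, 9): e=[-20,19,35] → ·
    (4,5)@(9, 11): e=[12,9,13] → #
    (5,5)@(11, 11): e=[-8,11,31] → ·
    (4,6)@(9, 13): e=[24,1,9] → #
    (5,6)@(11, 13): e=[4,3,27] → #
    (6,6)@(13, 13): e=[-16,5,45] → ·
  covered (5 px):
    · · · · · · ·
    · · · · · · ·
    · · · · · · ·
    · · · # · · ·
    · · · · # · ·
    · · · · # · ·
    · · · · # # ·

Result: 32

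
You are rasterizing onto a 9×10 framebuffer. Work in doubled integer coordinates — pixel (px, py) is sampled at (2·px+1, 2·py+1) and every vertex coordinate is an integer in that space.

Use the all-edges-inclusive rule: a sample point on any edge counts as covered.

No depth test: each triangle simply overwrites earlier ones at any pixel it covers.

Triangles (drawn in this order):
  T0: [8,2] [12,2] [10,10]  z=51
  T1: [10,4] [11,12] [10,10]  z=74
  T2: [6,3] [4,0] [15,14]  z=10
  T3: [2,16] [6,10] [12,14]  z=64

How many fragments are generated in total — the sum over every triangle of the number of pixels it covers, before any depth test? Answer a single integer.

T0:
  2·area = 32
  edge (8, 2)→(12, 2): d=(4,0) inclusive
  edge (12, 2)→(10, 10): d=(-2,8) inclusive
  edge (10, 10)→(8, 2): d=(-2,-8) inclusive
    (4,1)@(9, 3): e=[4,22,6] → X
    (5,1)@(11, 3): e=[4,6,22] → X
    (6,1)@(13, 3): e=[4,-10,38] → .
    (4,2)@(9, 5): e=[12,18,2] → X
    (6,2)@(13, 5): e=[12,-14,34] → .
    (4,3)@(9, 7): e=[20,14,-2] → .
    (5,3)@(11, 7): e=[20,-2,14] → .
  covered (4 px):
    . . . . . . . . .
    . . . . X X . . .
    . . . . X X . . .
    . . . . . . . . .
    . . . . . . . . .
    . . . . . . . . .
    . . . . . . . . .
    . . . . . . . . .
    . . . . . . . . .
    . . . . . . . . .
T1:
  2·area = 6
  edge (10, 4)→(11, 12): d=(1,8) inclusive
  edge (11, 12)→(10, 10): d=(-1,-2) inclusive
  edge (10, 10)→(10, 4): d=(0,-6) inclusive
  covered (0 px):
    . . . . . . . . .
    . . . . . . . . .
    . . . . . . . . .
    . . . . . . . . .
    . . . . . . . . .
    . . . . . . . . .
    . . . . . . . . .
    . . . . . . . . .
    . . . . . . . . .
    . . . . . . . . .
T2:
  2·area = 5
  edge (6, 3)→(4, 0): d=(-2,-3) inclusive
  edge (4, 0)→(15, 14): d=(11,14) inclusive
  edge (15, 14)→(6, 3): d=(-9,-11) inclusive
    (5,4)@(11, 9): e=[3,1,1] → X
    (6,4)@(13, 9): e=[9,-27,23] → .
    (5,5)@(11, 11): e=[-1,23,-17] → .
  covered (1 px):
    . . . . . . . . .
    . . . . . . . . .
    . . . . . . . . .
    . . . . . . . . .
    . . . . . X . . .
    . . . . . . . . .
    . . . . . . . . .
    . . . . . . . . .
    . . . . . . . . .
    . . . . . . . . .
T3:
  2·area = 52
  edge (2, 16)→(6, 10): d=(4,-6) inclusive
  edge (6, 10)→(12, 14): d=(6,4) inclusive
  edge (12, 14)→(2, 16): d=(-10,2) inclusive
    (3,5)@(7, 11): e=[10,2,40] → X
    (4,5)@(9, 11): e=[22,-6,36] → .
    (2,6)@(5, 13): e=[6,22,24] → X
    (4,6)@(9, 13): e=[30,6,16] → X
    (5,6)@(11, 13): e=[42,-2,12] → .
    (8,6)@(17, 13): e=[78,-26,0] → .  [on edge]
    (1,7)@(3, 15): e=[2,42,8] → X
    (3,7)@(7, 15): e=[26,26,0] → X  [on edge]
    (4,7)@(9, 15): e=[38,18,-4] → .
    (1,8)@(3, 17): e=[10,54,-12] → .
    (2,8)@(5, 17): e=[22,46,-16] → .
    (3,8)@(7, 17): e=[34,38,-20] → .
  covered (7 px):
    . . . . . . . . .
    . . . . . . . . .
    . . . . . . . . .
    . . . . . . . . .
    . . . . . . . . .
    . . . X . . . . .
    . . X X X . . . .
    . X X X . . . . .
    . . . . . . . . .
    . . . . . . . . .

Result: 12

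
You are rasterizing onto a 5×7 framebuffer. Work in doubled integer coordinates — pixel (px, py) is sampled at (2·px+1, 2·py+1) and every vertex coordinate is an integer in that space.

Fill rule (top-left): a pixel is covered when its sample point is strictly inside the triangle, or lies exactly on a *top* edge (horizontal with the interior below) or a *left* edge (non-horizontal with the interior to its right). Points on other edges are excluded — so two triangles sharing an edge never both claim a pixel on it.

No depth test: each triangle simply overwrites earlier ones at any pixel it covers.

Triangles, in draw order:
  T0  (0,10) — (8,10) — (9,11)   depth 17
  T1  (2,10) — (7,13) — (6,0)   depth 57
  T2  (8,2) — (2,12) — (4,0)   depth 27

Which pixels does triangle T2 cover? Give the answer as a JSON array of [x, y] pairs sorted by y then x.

T0:
  2·area = 8
  edge (0, 10)→(8, 10): d=(8,0) top-left  bias=+0
  edge (8, 10)→(9, 11): d=(1,1) right/bottom  bias=-1
  edge (9, 11)→(0, 10): d=(-9,-1) top-left  bias=+0
    (0,1)@(1, 3): e=[-56,0,64] → .  [on edge]
    (1,2)@(3, 5): e=[-40,0,48] → .  [on edge]
    (2,3)@(5, 7): e=[-24,0,32] → .  [on edge]
    (3,4)@(7, 9): e=[-8,0,16] → .  [on edge]
    (4,5)@(9, 11): e=[8,0,0] → .  [on edge]
  covered (0 px):
    . . . . .
    . . . . .
    . . . . .
    . . . . .
    . . . . .
    . . . . .
    . . . . .
T1:
  2·area = 62  (B↔C swapped to make it positive)
  edge (2, 10)→(6, 0): d=(4,-10) top-left  bias=+0
  edge (6, 0)→(7, 13): d=(1,13) right/bottom  bias=-1
  edge (7, 13)→(2, 10): d=(-5,-3) top-left  bias=+0
    (2,1)@(5, 3): e=[2,16,44] → X
    (3,1)@(7, 3): e=[22,-10,50] → .
    (2,2)@(5, 5): e=[10,18,34] → X
    (3,2)@(7, 5): e=[30,-8,40] → .
    (2,3)@(5, 7): e=[18,20,24] → X
    (3,3)@(7, 7): e=[38,-6,30] → .
    (1,4)@(3, 9): e=[6,48,8] → X
    (3,4)@(7, 9): e=[46,-4,20] → .
    (1,5)@(3, 11): e=[14,50,-2] → .
    (2,5)@(5, 11): e=[34,24,4] → X
    (3,5)@(7, 11): e=[54,-2,10] → .
    (2,6)@(5, 13): e=[42,26,-6] → .
    (3,6)@(7, 13): e=[62,0,0] → .  [on edge]
  covered (6 px):
    . . . . .
    . . X . .
    . . X . .
    . . X . .
    . X X . .
    . . X . .
    . . . . .
T2:
  2·area = 52
  edge (8, 2)→(2, 12): d=(-6,10) right/bottom  bias=-1
  edge (2, 12)→(4, 0): d=(2,-12) top-left  bias=+0
  edge (4, 0)→(8, 2): d=(4,2) right/bottom  bias=-1
    (2,0)@(5, 1): e=[36,14,2] → X
    (3,0)@(7, 1): e=[16,38,-2] → .
    (2,1)@(5, 3): e=[24,18,10] → X
    (3,1)@(7, 3): e=[4,42,6] → X
    (4,1)@(9, 3): e=[-16,66,2] → .
    (2,2)@(5, 5): e=[12,22,18] → X
    (3,2)@(7, 5): e=[-8,46,14] → .
    (1,3)@(3, 7): e=[20,2,30] → X
    (2,3)@(5, 7): e=[0,26,26] → .  [on edge]
    (1,4)@(3, 9): e=[8,6,38] → X
    (2,4)@(5, 9): e=[-12,30,34] → .
    (1,5)@(3, 11): e=[-4,10,46] → .
  covered (6 px):
    . . X . .
    . . X X .
    . . X . .
    . X . . .
    . X . . .
    . . . . .
    . . . . .

Answer: [[2,0],[2,1],[3,1],[2,2],[1,3],[1,4]]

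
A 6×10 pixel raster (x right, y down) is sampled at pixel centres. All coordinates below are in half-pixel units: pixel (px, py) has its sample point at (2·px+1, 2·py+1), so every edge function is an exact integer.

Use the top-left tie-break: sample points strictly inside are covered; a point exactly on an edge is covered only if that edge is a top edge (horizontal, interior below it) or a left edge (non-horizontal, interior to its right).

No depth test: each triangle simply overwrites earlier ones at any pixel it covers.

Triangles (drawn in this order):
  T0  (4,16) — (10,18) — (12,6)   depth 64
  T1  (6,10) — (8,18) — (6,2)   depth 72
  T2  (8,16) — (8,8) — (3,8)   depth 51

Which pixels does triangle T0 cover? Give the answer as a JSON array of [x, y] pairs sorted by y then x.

T0:
  2·area = 76  (B↔C swapped to make it positive)
  edge (4, 16)→(12, 6): d=(8,-10) top-left  bias=+0
  edge (12, 6)→(10, 18): d=(-2,12) right/bottom  bias=-1
  edge (10, 18)→(4, 16): d=(-6,-2) top-left  bias=+0
    (5,4)@(11, 9): e=[14,6,56] → X
    (4,5)@(9, 11): e=[10,26,40] → X
    (3,6)@(7, 13): e=[6,46,24] → X
    (5,6)@(11, 13): e=[46,-2,32] → .
    (0,7)@(1, 15): e=[-38,114,0] → .  [on edge]
    (2,7)@(5, 15): e=[2,66,8] → X
    (5,7)@(11, 15): e=[62,-6,20] → .
    (2,8)@(5, 17): e=[18,62,-4] → .
    (3,8)@(7, 17): e=[38,38,0] → X  [on edge]
    (5,8)@(11, 17): e=[78,-10,8] → .
    (3,9)@(7, 19): e=[54,34,-12] → .
    (4,9)@(9, 19): e=[74,10,-8] → .
  covered (10 px):
    . . . . . .
    . . . . . .
    . . . . . .
    . . . . . .
    . . . . . X
    . . . . X X
    . . . X X .
    . . X X X .
    . . . X X .
    . . . . . .
T1:
  2·area = 16  (B↔C swapped to make it positive)
  edge (6, 10)→(6, 2): d=(0,-8) top-left  bias=+0
  edge (6, 2)→(8, 18): d=(2,16) right/bottom  bias=-1
  edge (8, 18)→(6, 10): d=(-2,-8) top-left  bias=+0
    (3,5)@(7, 11): e=[8,2,6] → X
    (4,5)@(9, 11): e=[24,-30,22] → .
    (3,6)@(7, 13): e=[8,6,2] → X
    (4,6)@(9, 13): e=[24,-26,18] → .
    (3,7)@(7, 15): e=[8,10,-2] → .
  covered (2 px):
    . . . . . .
    . . . . . .
    . . . . . .
    . . . . . .
    . . . . . .
    . . . X . .
    . . . X . .
    . . . . . .
    . . . . . .
    . . . . . .
T2:
  2·area = 40  (B↔C swapped to make it positive)
  edge (8, 16)→(3, 8): d=(-5,-8) top-left  bias=+0
  edge (3, 8)→(8, 8): d=(5,0) top-left  bias=+0
  edge (8, 8)→(8, 16): d=(0,8) right/bottom  bias=-1
    (2,4)@(5, 9): e=[11,5,24] → X
    (3,4)@(7, 9): e=[27,5,8] → X
    (4,4)@(9, 9): e=[43,5,-8] → .
    (2,5)@(5, 11): e=[1,15,24] → X
    (4,5)@(9, 11): e=[33,15,-8] → .
    (2,6)@(5, 13): e=[-9,25,24] → .
    (3,6)@(7, 13): e=[7,25,8] → X
    (4,6)@(9, 13): e=[23,25,-8] → .
    (3,7)@(7, 15): e=[-3,35,8] → .
  covered (5 px):
    . . . . . .
    . . . . . .
    . . . . . .
    . . . . . .
    . . X X . .
    . . X X . .
    . . . X . .
    . . . . . .
    . . . . . .
    . . . . . .

Result: [[5,4],[4,5],[5,5],[3,6],[4,6],[2,7],[3,7],[4,7],[3,8],[4,8]]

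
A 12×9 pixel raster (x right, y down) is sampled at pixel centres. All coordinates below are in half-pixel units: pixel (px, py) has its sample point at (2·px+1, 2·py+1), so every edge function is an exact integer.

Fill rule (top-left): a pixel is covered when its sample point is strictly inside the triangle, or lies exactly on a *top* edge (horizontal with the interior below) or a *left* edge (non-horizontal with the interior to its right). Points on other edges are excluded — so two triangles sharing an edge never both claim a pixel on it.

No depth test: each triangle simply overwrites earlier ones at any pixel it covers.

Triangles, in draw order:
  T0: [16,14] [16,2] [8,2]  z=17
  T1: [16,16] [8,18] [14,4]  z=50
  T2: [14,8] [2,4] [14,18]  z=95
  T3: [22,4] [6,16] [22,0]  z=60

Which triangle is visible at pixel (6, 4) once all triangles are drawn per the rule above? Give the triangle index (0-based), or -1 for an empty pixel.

T0:
  2·area = 96  (B↔C swapped to make it positive)
  edge (16, 14)→(8, 2): d=(-8,-12) top-left  bias=+0
  edge (8, 2)→(16, 2): d=(8,0) top-left  bias=+0
  edge (16, 2)→(16, 14): d=(0,12) right/bottom  bias=-1
    (4,1)@(9, 3): e=[4,8,84] → █
    (5,1)@(11, 3): e=[28,8,60] → █
    (6,1)@(13, 3): e=[52,8,36] → █
    (7,1)@(15, 3): e=[76,8,12] → █
    (8,1)@(17, 3): e=[100,8,-12] → ·
    (4,2)@(9, 5): e=[-12,24,84] → ·
    (5,2)@(11, 5): e=[12,24,60] → █
    (8,2)@(17, 5): e=[84,24,-12] → ·
    (5,3)@(11, 7): e=[-4,40,60] → ·
    (6,3)@(13, 7): e=[20,40,36] → █
    (8,3)@(17, 7): e=[68,40,-12] → ·
    (6,4)@(13, 9): e=[4,56,36] → █
  covered (12 px):
    · · · · · · · · · · · ·
    · · · · █ █ █ █ · · · ·
    · · · · · █ █ █ · · · ·
    · · · · · · █ █ · · · ·
    · · · · · · █ █ · · · ·
    · · · · · · · █ · · · ·
    · · · · · · · · · · · ·
    · · · · · · · · · · · ·
    · · · · · · · · · · · ·
T1:
  2·area = 100
  edge (16, 16)→(8, 18): d=(-8,2) right/bottom  bias=-1
  edge (8, 18)→(14, 4): d=(6,-14) top-left  bias=+0
  edge (14, 4)→(16, 16): d=(2,12) right/bottom  bias=-1
    (6,3)@(13, 7): e=[78,4,18] → █
    (7,3)@(15, 7): e=[74,32,-6] → ·
    (6,4)@(13, 9): e=[62,16,22] → █
    (7,4)@(15, 9): e=[58,44,-2] → ·
    (5,5)@(11, 11): e=[50,0,50] → █  [on edge]
    (7,5)@(15, 11): e=[42,56,2] → █
    (8,5)@(17, 11): e=[38,84,-22] → ·
    (5,6)@(11, 13): e=[34,12,54] → █
    (8,6)@(17, 13): e=[22,96,-18] → ·
    (5,7)@(11, 15): e=[18,24,58] → █
    (8,7)@(17, 15): e=[6,108,-14] → ·
    (4,8)@(9, 17): e=[6,8,86] → █
  covered (13 px):
    · · · · · · · · · · · ·
    · · · · · · · · · · · ·
    · · · · · · · · · · · ·
    · · · · · · █ · · · · ·
    · · · · · · █ · · · · ·
    · · · · · █ █ █ · · · ·
    · · · · · █ █ █ · · · ·
    · · · · · █ █ █ · · · ·
    · · · · █ █ · · · · · ·
T2:
  2·area = 120  (B↔C swapped to make it positive)
  edge (14, 8)→(14, 18): d=(0,10) right/bottom  bias=-1
  edge (14, 18)→(2, 4): d=(-12,-14) top-left  bias=+0
  edge (2, 4)→(14, 8): d=(12,4) right/bottom  bias=-1
    (1,2)@(3, 5): e=[110,2,8] → █
    (2,2)@(5, 5): e=[90,30,0] → ·  [on edge]
    (1,3)@(3, 7): e=[110,-22,32] → ·
    (2,3)@(5, 7): e=[90,6,24] → █
    (3,3)@(7, 7): e=[70,34,16] → █
    (4,3)@(9, 7): e=[50,62,8] → █
    (5,3)@(11, 7): e=[30,90,0] → ·  [on edge]
    (2,4)@(5, 9): e=[90,-18,48] → ·
    (3,4)@(7, 9): e=[70,10,40] → █
    (5,4)@(11, 9): e=[30,66,24] → █
    (6,4)@(13, 9): e=[10,94,16] → █
    (7,4)@(15, 9): e=[-10,122,8] → ·
    (8,4)@(17, 9): e=[-30,150,0] → ·  [on edge]
    (11,5)@(23, 11): e=[-90,210,0] → ·  [on edge]
  covered (14 px):
    · · · · · · · · · · · ·
    · · · · · · · · · · · ·
    · █ · · · · · · · · · ·
    · · █ █ █ · · · · · · ·
    · · · █ █ █ █ · · · · ·
    · · · · █ █ █ · · · · ·
    · · · · · █ █ · · · · ·
    · · · · · · █ · · · · ·
    · · · · · · · · · · · ·
T3:
  2·area = 64
  edge (22, 4)→(6, 16): d=(-16,12) right/bottom  bias=-1
  edge (6, 16)→(22, 0): d=(16,-16) top-left  bias=+0
  edge (22, 0)→(22, 4): d=(0,4) right/bottom  bias=-1
    (10,0)@(21, 1): e=[60,0,4] → █  [on edge]
    (11,0)@(23, 1): e=[36,32,-4] → ·
    (9,1)@(19, 3): e=[52,0,12] → █  [on edge]
    (11,1)@(23, 3): e=[4,64,-4] → ·
    (8,2)@(17, 5): e=[44,0,20] → █  [on edge]
    (10,2)@(21, 5): e=[-4,64,4] → ·
    (7,3)@(15, 7): e=[36,0,28] → █  [on edge]
    (9,3)@(19, 7): e=[-12,64,12] → ·
    (6,4)@(13, 9): e=[28,0,36] → █  [on edge]
    (8,4)@(17, 9): e=[-20,64,20] → ·
    (5,5)@(11, 11): e=[20,0,44] → █  [on edge]
    (6,5)@(13, 11): e=[-4,32,36] → ·
    (4,6)@(9, 13): e=[12,0,52] → █  [on edge]
    (3,7)@(7, 15): e=[4,0,60] → █  [on edge]
    (2,8)@(5, 17): e=[-4,0,68] → ·  [on edge]
  covered (12 px):
    · · · · · · · · · · █ ·
    · · · · · · · · · █ █ ·
    · · · · · · · · █ █ · ·
    · · · · · · · █ █ · · ·
    · · · · · · █ █ · · · ·
    · · · · · █ · · · · · ·
    · · · · █ · · · · · · ·
    · · · █ · · · · · · · ·
    · · · · · · · · · · · ·

Z-buffer (winner per pixel, '.' = empty):
  . . . . . . . . . . 3 .
  . . . . 0 0 0 0 . 3 3 .
  . 2 . . . 0 0 0 3 3 . .
  . . 2 2 2 . 1 3 3 . . .
  . . . 2 2 2 3 3 . . . .
  . . . . 2 3 2 1 . . . .
  . . . . 3 2 2 1 . . . .
  . . . 3 . 1 2 1 . . . .
  . . . . 1 1 . . . . . .

Final: 3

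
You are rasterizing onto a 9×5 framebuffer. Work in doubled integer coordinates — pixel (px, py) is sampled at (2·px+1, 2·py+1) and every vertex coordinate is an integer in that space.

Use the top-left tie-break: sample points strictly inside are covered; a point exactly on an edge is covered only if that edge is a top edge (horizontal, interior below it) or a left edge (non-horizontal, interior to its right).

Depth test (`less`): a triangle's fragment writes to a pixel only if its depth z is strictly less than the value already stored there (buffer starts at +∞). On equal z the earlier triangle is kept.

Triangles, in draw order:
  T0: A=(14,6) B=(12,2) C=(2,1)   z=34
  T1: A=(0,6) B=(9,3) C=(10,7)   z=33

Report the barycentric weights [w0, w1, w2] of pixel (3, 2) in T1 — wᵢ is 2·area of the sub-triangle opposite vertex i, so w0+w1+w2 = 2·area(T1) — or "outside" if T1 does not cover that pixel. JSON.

T0:
  2·area = 38  (B↔C swapped to make it positive)
  edge (14, 6)→(2, 1): d=(-12,-5) top-left  bias=+0
  edge (2, 1)→(12, 2): d=(10,1) right/bottom  bias=-1
  edge (12, 2)→(14, 6): d=(2,4) right/bottom  bias=-1
    (3,1)@(7, 3): e=[1,15,22] → █
    (4,1)@(9, 3): e=[11,13,14] → █
    (5,1)@(11, 3): e=[21,11,6] → █
    (6,1)@(13, 3): e=[31,9,-2] → ·
    (3,2)@(7, 5): e=[-23,35,26] → ·
    (4,2)@(9, 5): e=[-13,33,18] → ·
    (5,2)@(11, 5): e=[-3,31,10] → ·
    (6,2)@(13, 5): e=[7,29,2] → █
    (7,2)@(15, 5): e=[17,27,-6] → ·
    (6,3)@(13, 7): e=[-17,49,6] → ·
  covered (4 px):
    · · · · · · · · ·
    · · · █ █ █ · · ·
    · · · · · · █ · ·
    · · · · · · · · ·
    · · · · · · · · ·
T1:
  2·area = 39
  edge (0, 6)→(9, 3): d=(9,-3) top-left  bias=+0
  edge (9, 3)→(10, 7): d=(1,4) right/bottom  bias=-1
  edge (10, 7)→(0, 6): d=(-10,-1) top-left  bias=+0
    (7,0)@(15, 1): e=[0,-26,65] → ·  [on edge]
    (4,1)@(9, 3): e=[0,0,39] → ·  [on edge]
    (1,2)@(3, 5): e=[0,26,13] → █  [on edge]
    (2,2)@(5, 5): e=[6,18,15] → █
    (3,2)@(7, 5): e=[12,10,17] → █
    (4,2)@(9, 5): e=[18,2,19] → █
    (5,2)@(11, 5): e=[24,-6,21] → ·
    (1,3)@(3, 7): e=[18,28,-7] → ·
    (2,3)@(5, 7): e=[24,20,-5] → ·
    (3,3)@(7, 7): e=[30,12,-3] → ·
    (4,3)@(9, 7): e=[36,4,-1] → ·
  covered (4 px):
    · · · · · · · · ·
    · · · · · · · · ·
    · █ █ █ █ · · · ·
    · · · · · · · · ·
    · · · · · · · · ·

Final: [10,17,12]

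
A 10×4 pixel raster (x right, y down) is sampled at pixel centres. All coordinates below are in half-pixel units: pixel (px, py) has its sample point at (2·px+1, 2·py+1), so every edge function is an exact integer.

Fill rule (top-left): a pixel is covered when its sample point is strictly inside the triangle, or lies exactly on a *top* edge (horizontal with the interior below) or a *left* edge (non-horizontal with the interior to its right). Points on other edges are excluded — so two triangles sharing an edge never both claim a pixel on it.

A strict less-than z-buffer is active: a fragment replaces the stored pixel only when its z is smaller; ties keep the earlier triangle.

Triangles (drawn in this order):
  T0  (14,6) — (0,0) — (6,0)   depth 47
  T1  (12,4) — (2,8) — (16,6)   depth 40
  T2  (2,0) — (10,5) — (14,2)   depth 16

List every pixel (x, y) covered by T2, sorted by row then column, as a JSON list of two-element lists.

T0:
  2·area = 36
  edge (14, 6)→(0, 0): d=(-14,-6) top-left  bias=+0
  edge (0, 0)→(6, 0): d=(6,0) top-left  bias=+0
  edge (6, 0)→(14, 6): d=(8,6) right/bottom  bias=-1
    (1,0)@(3, 1): e=[4,6,26] → X
    (2,0)@(5, 1): e=[16,6,14] → X
    (3,0)@(7, 1): e=[28,6,2] → X
    (4,0)@(9, 1): e=[40,6,-10] → .
    (1,1)@(3, 3): e=[-24,18,42] → .
    (2,1)@(5, 3): e=[-12,18,30] → .
    (3,1)@(7, 3): e=[0,18,18] → X  [on edge]
    (4,1)@(9, 3): e=[12,18,6] → X
    (5,1)@(11, 3): e=[24,18,-6] → .
    (3,2)@(7, 5): e=[-28,30,34] → .
    (4,2)@(9, 5): e=[-16,30,22] → .
  covered (5 px):
    . X X X . . . . . .
    . . . X X . . . . .
    . . . . . . . . . .
    . . . . . . . . . .
T1:
  2·area = 36  (B↔C swapped to make it positive)
  edge (12, 4)→(16, 6): d=(4,2) right/bottom  bias=-1
  edge (16, 6)→(2, 8): d=(-14,2) right/bottom  bias=-1
  edge (2, 8)→(12, 4): d=(10,-4) top-left  bias=+0
    (5,2)@(11, 5): e=[6,24,6] → X
    (6,2)@(13, 5): e=[2,20,14] → X
    (7,2)@(15, 5): e=[-2,16,22] → .
    (2,3)@(5, 7): e=[26,8,2] → X
    (3,3)@(7, 7): e=[22,4,10] → X
    (4,3)@(9, 7): e=[18,0,18] → .  [on edge]
    (5,3)@(11, 7): e=[14,-4,26] → .
    (6,3)@(13, 7): e=[10,-8,34] → .
  covered (4 px):
    . . . . . . . . . .
    . . . . . . . . . .
    . . . . . X X . . .
    . . X X . . . . . .
T2:
  2·area = 44  (B↔C swapped to make it positive)
  edge (2, 0)→(14, 2): d=(12,2) right/bottom  bias=-1
  edge (14, 2)→(10, 5): d=(-4,3) right/bottom  bias=-1
  edge (10, 5)→(2, 0): d=(-8,-5) top-left  bias=+0
    (2,0)@(5, 1): e=[6,31,7] → X
    (3,0)@(7, 1): e=[2,25,17] → X
    (4,0)@(9, 1): e=[-2,19,27] → .
    (2,1)@(5, 3): e=[30,23,-9] → .
    (3,1)@(7, 3): e=[26,17,1] → X
    (4,1)@(9, 3): e=[22,11,11] → X
    (5,1)@(11, 3): e=[18,5,21] → X
    (6,1)@(13, 3): e=[14,-1,31] → .
    (3,2)@(7, 5): e=[50,9,-15] → .
    (4,2)@(9, 5): e=[46,3,-5] → .
    (5,2)@(11, 5): e=[42,-3,5] → .
  covered (5 px):
    . . X X . . . . . .
    . . . X X X . . . .
    . . . . . . . . . .
    . . . . . . . . . .

Final: [[2,0],[3,0],[3,1],[4,1],[5,1]]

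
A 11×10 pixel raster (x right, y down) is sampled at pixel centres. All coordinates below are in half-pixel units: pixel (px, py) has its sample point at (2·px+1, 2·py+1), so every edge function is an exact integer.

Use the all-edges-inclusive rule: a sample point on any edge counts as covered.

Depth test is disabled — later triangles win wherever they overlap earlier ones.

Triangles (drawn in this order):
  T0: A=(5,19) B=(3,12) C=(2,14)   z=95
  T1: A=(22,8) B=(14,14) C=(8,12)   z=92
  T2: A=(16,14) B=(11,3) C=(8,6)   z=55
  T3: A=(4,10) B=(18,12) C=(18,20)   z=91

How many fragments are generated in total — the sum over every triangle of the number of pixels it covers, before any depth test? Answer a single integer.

T0:
  2·area = 11  (B↔C swapped to make it positive)
  edge (5, 19)→(2, 14): d=(-3,-5) inclusive
  edge (2, 14)→(3, 12): d=(1,-2) inclusive
  edge (3, 12)→(5, 19): d=(2,7) inclusive
    (0,2)@(1, 5): e=[22,-11,0] → ·  [on edge]
    (1,6)@(3, 13): e=[8,1,2] → #
    (2,6)@(5, 13): e=[18,5,-12] → ·
    (1,7)@(3, 15): e=[2,3,6] → #
    (2,7)@(5, 15): e=[12,7,-8] → ·
    (1,8)@(3, 17): e=[-4,5,10] → ·
    (2,9)@(5, 19): e=[0,11,0] → #  [on edge]
    (3,9)@(7, 19): e=[10,15,-14] → ·
  covered (3 px):
    · · · · · · · · · · ·
    · · · · · · · · · · ·
    · · · · · · · · · · ·
    · · · · · · · · · · ·
    · · · · · · · · · · ·
    · · · · · · · · · · ·
    · # · · · · · · · · ·
    · # · · · · · · · · ·
    · · · · · · · · · · ·
    · · # · · · · · · · ·
T1:
  2·area = 52
  edge (22, 8)→(14, 14): d=(-8,6) inclusive
  edge (14, 14)→(8, 12): d=(-6,-2) inclusive
  edge (8, 12)→(22, 8): d=(14,-4) inclusive
    (9,4)@(19, 9): e=[10,40,2] → #
    (10,4)@(21, 9): e=[-2,44,10] → ·
    (2,5)@(5, 11): e=[78,0,-26] → ·  [on edge]
    (6,5)@(13, 11): e=[30,16,6] → #
    (7,5)@(15, 11): e=[18,20,14] → #
    (8,5)@(17, 11): e=[6,24,22] → #
    (9,5)@(19, 11): e=[-6,28,30] → ·
    (5,6)@(11, 13): e=[26,0,26] → #  [on edge]
    (8,6)@(17, 13): e=[-10,12,50] → ·
    (5,7)@(11, 15): e=[10,-12,54] → ·
    (6,7)@(13, 15): e=[-2,-8,62] → ·
    (7,7)@(15, 15): e=[-14,-4,70] → ·
    (8,7)@(17, 15): e=[-26,0,78] → ·  [on edge]
  covered (7 px):
    · · · · · · · · · · ·
    · · · · · · · · · · ·
    · · · · · · · · · · ·
    · · · · · · · · · · ·
    · · · · · · · · · # ·
    · · · · · · # # # · ·
    · · · · · # # # · · ·
    · · · · · · · · · · ·
    · · · · · · · · · · ·
    · · · · · · · · · · ·
T2:
  2·area = 48  (B↔C swapped to make it positive)
  edge (16, 14)→(8, 6): d=(-8,-8) inclusive
  edge (8, 6)→(11, 3): d=(3,-3) inclusive
  edge (11, 3)→(16, 14): d=(5,11) inclusive
    (1,0)@(3, 1): e=[0,-30,78] → ·  [on edge]
    (6,0)@(13, 1): e=[80,0,-32] → ·  [on edge]
    (2,1)@(5, 3): e=[0,-18,66] → ·  [on edge]
    (5,1)@(11, 3): e=[48,0,0] → #  [on edge]
    (6,1)@(13, 3): e=[64,6,-22] → ·
    (3,2)@(7, 5): e=[0,-6,54] → ·  [on edge]
    (4,2)@(9, 5): e=[16,0,32] → #  [on edge]
    (6,2)@(13, 5): e=[48,12,-12] → ·
    (3,3)@(7, 7): e=[-16,0,64] → ·  [on edge]
    (4,3)@(9, 7): e=[0,6,42] → #  [on edge]
    (6,3)@(13, 7): e=[32,18,-2] → ·
    (2,4)@(5, 9): e=[-48,0,96] → ·  [on edge]
    (5,4)@(11, 9): e=[0,18,30] → #  [on edge]
    (1,5)@(3, 11): e=[-80,0,128] → ·  [on edge]
    (6,5)@(13, 11): e=[0,30,18] → #  [on edge]
    (0,6)@(1, 13): e=[-112,0,160] → ·  [on edge]
    (7,6)@(15, 13): e=[0,42,6] → #  [on edge]
    (8,7)@(17, 15): e=[0,54,-6] → ·  [on edge]
    (9,8)@(19, 17): e=[0,66,-18] → ·  [on edge]
    (10,9)@(21, 19): e=[0,78,-30] → ·  [on edge]
  covered (9 px):
    · · · · · · · · · · ·
    · · · · · # · · · · ·
    · · · · # # · · · · ·
    · · · · # # · · · · ·
    · · · · · # # · · · ·
    · · · · · · # · · · ·
    · · · · · · · # · · ·
    · · · · · · · · · · ·
    · · · · · · · · · · ·
    · · · · · · · · · · ·
T3:
  2·area = 112
  edge (4, 10)→(18, 12): d=(14,2) inclusive
  edge (18, 12)→(18, 20): d=(0,8) inclusive
  edge (18, 20)→(4, 10): d=(-14,-10) inclusive
    (3,5)@(7, 11): e=[8,88,16] → #
    (4,5)@(9, 11): e=[4,72,36] → #
    (5,5)@(11, 11): e=[0,56,56] → #  [on edge]
    (6,5)@(13, 11): e=[-4,40,76] → ·
    (3,6)@(7, 13): e=[36,88,-12] → ·
    (4,6)@(9, 13): e=[32,72,8] → #
    (6,6)@(13, 13): e=[24,40,48] → #
    (7,6)@(15, 13): e=[20,24,68] → #
    (8,6)@(17, 13): e=[16,8,88] → #
    (9,6)@(19, 13): e=[12,-8,108] → ·
    (4,7)@(9, 15): e=[60,72,-20] → ·
    (5,7)@(11, 15): e=[56,56,0] → #  [on edge]
  covered (15 px):
    · · · · · · · · · · ·
    · · · · · · · · · · ·
    · · · · · · · · · · ·
    · · · · · · · · · · ·
    · · · · · · · · · · ·
    · · · # # # · · · · ·
    · · · · # # # # # · ·
    · · · · · # # # # · ·
    · · · · · · · # # · ·
    · · · · · · · · # · ·

Answer: 34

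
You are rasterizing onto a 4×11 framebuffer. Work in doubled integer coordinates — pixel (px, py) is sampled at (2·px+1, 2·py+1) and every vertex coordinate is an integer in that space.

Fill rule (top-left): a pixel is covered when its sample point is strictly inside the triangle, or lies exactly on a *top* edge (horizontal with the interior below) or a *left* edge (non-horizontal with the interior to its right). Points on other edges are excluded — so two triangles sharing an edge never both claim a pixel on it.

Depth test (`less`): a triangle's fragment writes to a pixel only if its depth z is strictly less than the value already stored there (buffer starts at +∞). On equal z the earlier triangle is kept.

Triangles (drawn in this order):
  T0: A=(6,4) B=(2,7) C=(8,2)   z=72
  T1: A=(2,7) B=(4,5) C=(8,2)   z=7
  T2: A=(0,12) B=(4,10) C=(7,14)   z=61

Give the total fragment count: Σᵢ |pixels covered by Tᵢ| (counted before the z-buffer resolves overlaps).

T0:
  2·area = 2
  edge (6, 4)→(2, 7): d=(-4,3) right/bottom  bias=-1
  edge (2, 7)→(8, 2): d=(6,-5) top-left  bias=+0
  edge (8, 2)→(6, 4): d=(-2,2) right/bottom  bias=-1
    (3,1)@(7, 3): e=[1,1,0] → ·  [on edge]
    (2,2)@(5, 5): e=[-1,3,0] → ·  [on edge]
    (1,3)@(3, 7): e=[-3,5,0] → ·  [on edge]
    (0,4)@(1, 9): e=[-5,7,0] → ·  [on edge]
  covered (0 px):
    · · · ·
    · · · ·
    · · · ·
    · · · ·
    · · · ·
    · · · ·
    · · · ·
    · · · ·
    · · · ·
    · · · ·
    · · · ·
T1:
  2·area = 2
  edge (2, 7)→(4, 5): d=(2,-2) top-left  bias=+0
  edge (4, 5)→(8, 2): d=(4,-3) top-left  bias=+0
  edge (8, 2)→(2, 7): d=(-6,5) right/bottom  bias=-1
  covered (0 px):
    · · · ·
    · · · ·
    · · · ·
    · · · ·
    · · · ·
    · · · ·
    · · · ·
    · · · ·
    · · · ·
    · · · ·
    · · · ·
T2:
  2·area = 22
  edge (0, 12)→(4, 10): d=(4,-2) top-left  bias=+0
  edge (4, 10)→(7, 14): d=(3,4) right/bottom  bias=-1
  edge (7, 14)→(0, 12): d=(-7,-2) top-left  bias=+0
    (1,5)@(3, 11): e=[2,7,13] → █
    (2,5)@(5, 11): e=[6,-1,17] → ·
    (1,6)@(3, 13): e=[10,13,-1] → ·
    (2,6)@(5, 13): e=[14,5,3] → █
    (3,6)@(7, 13): e=[18,-3,7] → ·
    (2,7)@(5, 15): e=[22,11,-11] → ·
  covered (2 px):
    · · · ·
    · · · ·
    · · · ·
    · · · ·
    · · · ·
    · █ · ·
    · · █ ·
    · · · ·
    · · · ·
    · · · ·
    · · · ·

Final: 2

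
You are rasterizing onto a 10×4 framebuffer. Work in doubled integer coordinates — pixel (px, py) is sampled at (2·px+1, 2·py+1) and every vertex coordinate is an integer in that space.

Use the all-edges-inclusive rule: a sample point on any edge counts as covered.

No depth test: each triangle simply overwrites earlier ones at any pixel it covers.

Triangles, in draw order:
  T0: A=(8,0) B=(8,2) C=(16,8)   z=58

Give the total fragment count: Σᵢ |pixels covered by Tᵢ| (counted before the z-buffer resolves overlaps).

T0:
  2·area = 16  (B↔C swapped to make it positive)
  edge (8, 0)→(16, 8): d=(8,8) inclusive
  edge (16, 8)→(8, 2): d=(-8,-6) inclusive
  edge (8, 2)→(8, 0): d=(0,-2) inclusive
    (4,0)@(9, 1): e=[0,14,2] → #  [on edge]
    (5,0)@(11, 1): e=[-16,26,6] → ·
    (4,1)@(9, 3): e=[16,-2,2] → ·
    (5,1)@(11, 3): e=[0,10,6] → #  [on edge]
    (6,1)@(13, 3): e=[-16,22,10] → ·
    (5,2)@(11, 5): e=[16,-6,6] → ·
    (6,2)@(13, 5): e=[0,6,10] → #  [on edge]
    (7,2)@(15, 5): e=[-16,18,14] → ·
    (6,3)@(13, 7): e=[16,-10,10] → ·
    (7,3)@(15, 7): e=[0,2,14] → #  [on edge]
    (8,3)@(17, 7): e=[-16,14,18] → ·
  covered (4 px):
    · · · · # · · · · ·
    · · · · · # · · · ·
    · · · · · · # · · ·
    · · · · · · · # · ·

Final: 4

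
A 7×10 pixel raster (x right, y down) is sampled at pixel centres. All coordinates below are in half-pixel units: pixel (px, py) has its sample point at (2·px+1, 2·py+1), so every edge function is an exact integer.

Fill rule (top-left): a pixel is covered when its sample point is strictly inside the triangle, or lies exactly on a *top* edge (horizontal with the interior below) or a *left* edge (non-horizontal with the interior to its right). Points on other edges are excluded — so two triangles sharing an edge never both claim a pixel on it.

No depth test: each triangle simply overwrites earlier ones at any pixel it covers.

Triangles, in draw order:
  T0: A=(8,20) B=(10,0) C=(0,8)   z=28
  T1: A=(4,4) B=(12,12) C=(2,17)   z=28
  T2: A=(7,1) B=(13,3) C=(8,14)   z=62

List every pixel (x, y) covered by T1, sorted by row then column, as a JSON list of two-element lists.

T0:
  2·area = 184  (B↔C swapped to make it positive)
  edge (8, 20)→(0, 8): d=(-8,-12) top-left  bias=+0
  edge (0, 8)→(10, 0): d=(10,-8) top-left  bias=+0
  edge (10, 0)→(8, 20): d=(-2,20) right/bottom  bias=-1
    (4,0)@(9, 1): e=[164,2,18] → X
    (5,0)@(11, 1): e=[188,18,-22] → .
    (3,1)@(7, 3): e=[124,6,54] → X
    (5,1)@(11, 3): e=[172,38,-26] → .
    (2,2)@(5, 5): e=[84,10,90] → X
    (5,2)@(11, 5): e=[156,58,-30] → .
    (1,3)@(3, 7): e=[44,14,126] → X
    (5,3)@(11, 7): e=[140,78,-34] → .
    (0,4)@(1, 9): e=[4,18,162] → X
    (5,4)@(11, 9): e=[124,98,-38] → .
    (0,5)@(1, 11): e=[-12,38,158] → .
    (1,5)@(3, 11): e=[12,54,118] → X
  covered (23 px):
    . . . . X . .
    . . . X X . .
    . . X X X . .
    . X X X X . .
    X X X X X . .
    . X X X . . .
    . . X X . . .
    . . X X . . .
    . . . X . . .
    . . . . . . .
T1:
  2·area = 120
  edge (4, 4)→(12, 12): d=(8,8) right/bottom  bias=-1
  edge (12, 12)→(2, 17): d=(-10,5) right/bottom  bias=-1
  edge (2, 17)→(4, 4): d=(2,-13) top-left  bias=+0
    (0,0)@(1, 1): e=[0,165,-45] → .  [on edge]
    (1,1)@(3, 3): e=[0,135,-15] → .  [on edge]
    (2,2)@(5, 5): e=[0,105,15] → .  [on edge]
    (2,3)@(5, 7): e=[16,85,19] → X
    (3,3)@(7, 7): e=[0,75,45] → .  [on edge]
    (2,4)@(5, 9): e=[32,65,23] → X
    (3,4)@(7, 9): e=[16,55,49] → X
    (4,4)@(9, 9): e=[0,45,75] → .  [on edge]
    (1,5)@(3, 11): e=[64,55,1] → X
    (4,5)@(9, 11): e=[16,25,79] → X
    (5,5)@(11, 11): e=[0,15,105] → .  [on edge]
    (1,6)@(3, 13): e=[80,35,5] → X
    (6,6)@(13, 13): e=[0,-15,135] → .  [on edge]
  covered (13 px):
    . . . . . . .
    . . . . . . .
    . . . . . . .
    . . X . . . .
    . . X X . . .
    . X X X X . .
    . X X X X . .
    . X X . . . .
    . . . . . . .
    . . . . . . .
T2:
  2·area = 76
  edge (7, 1)→(13, 3): d=(6,2) right/bottom  bias=-1
  edge (13, 3)→(8, 14): d=(-5,11) right/bottom  bias=-1
  edge (8, 14)→(7, 1): d=(-1,-13) top-left  bias=+0
    (3,0)@(7, 1): e=[0,76,0] → .  [on edge]
    (4,1)@(9, 3): e=[8,44,24] → X
    (5,1)@(11, 3): e=[4,22,50] → X
    (6,1)@(13, 3): e=[0,0,76] → .  [on edge]
    (4,2)@(9, 5): e=[20,34,22] → X
    (6,2)@(13, 5): e=[12,-10,74] → .
    (4,3)@(9, 7): e=[32,24,20] → X
    (6,3)@(13, 7): e=[24,-20,72] → .
    (4,4)@(9, 9): e=[44,14,18] → X
    (5,4)@(11, 9): e=[40,-8,44] → .
    (4,5)@(9, 11): e=[56,4,16] → X
    (5,5)@(11, 11): e=[52,-18,42] → .
  covered (8 px):
    . . . . . . .
    . . . . X X .
    . . . . X X .
    . . . . X X .
    . . . . X . .
    . . . . X . .
    . . . . . . .
    . . . . . . .
    . . . . . . .
    . . . . . . .

Result: [[2,3],[2,4],[3,4],[1,5],[2,5],[3,5],[4,5],[1,6],[2,6],[3,6],[4,6],[1,7],[2,7]]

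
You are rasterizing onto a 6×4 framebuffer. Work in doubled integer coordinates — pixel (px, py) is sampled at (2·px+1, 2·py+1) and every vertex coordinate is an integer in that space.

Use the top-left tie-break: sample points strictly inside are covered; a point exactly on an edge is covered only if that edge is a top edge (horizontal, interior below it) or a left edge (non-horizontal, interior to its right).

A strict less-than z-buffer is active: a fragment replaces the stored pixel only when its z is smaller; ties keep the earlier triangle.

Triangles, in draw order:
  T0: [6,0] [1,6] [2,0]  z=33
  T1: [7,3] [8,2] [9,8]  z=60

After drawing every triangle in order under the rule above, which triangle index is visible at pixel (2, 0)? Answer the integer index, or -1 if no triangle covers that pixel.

T0:
  2·area = 24
  edge (6, 0)→(1, 6): d=(-5,6) right/bottom  bias=-1
  edge (1, 6)→(2, 0): d=(1,-6) top-left  bias=+0
  edge (2, 0)→(6, 0): d=(4,0) top-left  bias=+0
    (1,0)@(3, 1): e=[13,7,4] → #
    (2,0)@(5, 1): e=[1,19,4] → #
    (3,0)@(7, 1): e=[-11,31,4] → ·
    (1,1)@(3, 3): e=[3,9,12] → #
    (2,1)@(5, 3): e=[-9,21,12] → ·
    (1,2)@(3, 5): e=[-7,11,20] → ·
  covered (3 px):
    · # # · · ·
    · # · · · ·
    · · · · · ·
    · · · · · ·
T1:
  2·area = 7
  edge (7, 3)→(8, 2): d=(1,-1) top-left  bias=+0
  edge (8, 2)→(9, 8): d=(1,6) right/bottom  bias=-1
  edge (9, 8)→(7, 3): d=(-2,-5) top-left  bias=+0
    (4,0)@(9, 1): e=[0,-7,14] → ·  [on edge]
    (3,1)@(7, 3): e=[0,7,0] → #  [on edge]
    (4,1)@(9, 3): e=[2,-5,10] → ·
    (2,2)@(5, 5): e=[0,21,-14] → ·  [on edge]
    (3,2)@(7, 5): e=[2,9,-4] → ·
    (1,3)@(3, 7): e=[0,35,-28] → ·  [on edge]
  covered (1 px):
    · · · · · ·
    · · · # · ·
    · · · · · ·
    · · · · · ·

Z-buffer (winner per pixel, '.' = empty):
  . 0 0 . . .
  . 0 . 1 . .
  . . . . . .
  . . . . . .

Final: 0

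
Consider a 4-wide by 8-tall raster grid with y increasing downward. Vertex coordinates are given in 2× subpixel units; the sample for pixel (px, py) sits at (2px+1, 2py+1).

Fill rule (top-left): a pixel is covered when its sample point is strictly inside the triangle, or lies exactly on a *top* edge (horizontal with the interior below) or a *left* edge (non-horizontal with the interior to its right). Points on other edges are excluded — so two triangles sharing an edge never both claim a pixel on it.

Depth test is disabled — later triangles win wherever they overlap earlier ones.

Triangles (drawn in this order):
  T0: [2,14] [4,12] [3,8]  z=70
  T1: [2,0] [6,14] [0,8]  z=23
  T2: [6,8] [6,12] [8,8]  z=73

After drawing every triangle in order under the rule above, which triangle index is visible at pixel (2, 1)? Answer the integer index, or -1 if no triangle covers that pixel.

T0:
  2·area = 10  (B↔C swapped to make it positive)
  edge (2, 14)→(3, 8): d=(1,-6) top-left  bias=+0
  edge (3, 8)→(4, 12): d=(1,4) right/bottom  bias=-1
  edge (4, 12)→(2, 14): d=(-2,2) right/bottom  bias=-1
    (1,4)@(3, 9): e=[1,1,8] → #
    (2,4)@(5, 9): e=[13,-7,4] → ·
    (3,4)@(7, 9): e=[25,-15,0] → ·  [on edge]
    (1,5)@(3, 11): e=[3,3,4] → #
    (2,5)@(5, 11): e=[15,-5,0] → ·  [on edge]
    (1,6)@(3, 13): e=[5,5,0] → ·  [on edge]
    (0,7)@(1, 15): e=[-5,15,0] → ·  [on edge]
  covered (2 px):
    · · · ·
    · · · ·
    · · · ·
    · · · ·
    · # · ·
    · # · ·
    · · · ·
    · · · ·
T1:
  2·area = 60
  edge (2, 0)→(6, 14): d=(4,14) right/bottom  bias=-1
  edge (6, 14)→(0, 8): d=(-6,-6) top-left  bias=+0
  edge (0, 8)→(2, 0): d=(2,-8) top-left  bias=+0
    (0,2)@(1, 5): e=[34,24,2] → #
    (1,2)@(3, 5): e=[6,36,18] → #
    (2,2)@(5, 5): e=[-22,48,34] → ·
    (0,3)@(1, 7): e=[42,12,6] → #
    (2,3)@(5, 7): e=[-14,36,38] → ·
    (0,4)@(1, 9): e=[50,0,10] → #  [on edge]
    (2,4)@(5, 9): e=[-6,24,42] → ·
    (0,5)@(1, 11): e=[58,-12,14] → ·
    (1,5)@(3, 11): e=[30,0,30] → #  [on edge]
    (2,5)@(5, 11): e=[2,12,46] → #
    (3,5)@(7, 11): e=[-26,24,62] → ·
    (1,6)@(3, 13): e=[38,-12,34] → ·
    (2,6)@(5, 13): e=[10,0,50] → #  [on edge]
    (3,7)@(7, 15): e=[-10,0,70] → ·  [on edge]
  covered (9 px):
    · · · ·
    · · · ·
    # # · ·
    # # · ·
    # # · ·
    · # # ·
    · · # ·
    · · · ·
T2:
  2·area = 8  (B↔C swapped to make it positive)
  edge (6, 8)→(8, 8): d=(2,0) top-left  bias=+0
  edge (8, 8)→(6, 12): d=(-2,4) right/bottom  bias=-1
  edge (6, 12)→(6, 8): d=(0,-4) top-left  bias=+0
    (3,4)@(7, 9): e=[2,2,4] → #
    (3,5)@(7, 11): e=[6,-2,4] → ·
  covered (1 px):
    · · · ·
    · · · ·
    · · · ·
    · · · ·
    · · · #
    · · · ·
    · · · ·
    · · · ·

Z-buffer (winner per pixel, '.' = empty):
  . . . .
  . . . .
  1 1 . .
  1 1 . .
  1 1 . 2
  . 1 1 .
  . . 1 .
  . . . .

Answer: -1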